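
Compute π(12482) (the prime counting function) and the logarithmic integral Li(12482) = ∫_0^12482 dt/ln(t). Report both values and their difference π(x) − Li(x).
π(12482) = 1489;  Li(12482) ≈ 1512.31;  π(x) − Li(x) ≈ -23.31.

Direct count of primes ≤ 12482 gives π(12482) = 1489. Numerical evaluation of the logarithmic integral gives Li(12482) ≈ 1512.31. The difference π(x) − Li(x) ≈ -23.31 is typically negative for small/moderate x (Li(x) overestimates), though Littlewood's theorem shows this sign changes infinitely often.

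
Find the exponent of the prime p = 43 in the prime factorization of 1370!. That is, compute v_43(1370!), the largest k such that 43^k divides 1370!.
v_43(1370!) = 31

Legendre's formula: v_p(n!) = Σ_{k ≥ 1} ⌊n / p^k⌋. For p = 43, n = 1370, the terms are:
  ⌊1370/43^1⌋ = ⌊1370/43⌋ = 31
(the next term ⌊1370/43^2⌋ = 0, terminating the sum). Summing: v_43(1370!) = 31 = 31.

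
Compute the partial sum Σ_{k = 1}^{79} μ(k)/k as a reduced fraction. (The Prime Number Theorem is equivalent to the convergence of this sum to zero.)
Σ μ(k)/k = -5419230422019661121772083237/214509651156044860526605636942

Values of μ(k) for 1 ≤ k ≤ 79: μ(1) = 1, μ(2) = -1, μ(3) = -1, μ(5) = -1, μ(6) = 1, μ(7) = -1, μ(10) = 1, μ(11) = -1, μ(13) = -1, μ(14) = 1, μ(15) = 1, μ(17) = -1, μ(19) = -1, μ(21) = 1, μ(22) = 1, μ(23) = -1, μ(26) = 1, μ(29) = -1, μ(30) = -1, μ(31) = -1, μ(33) = 1, μ(34) = 1, μ(35) = 1, μ(37) = -1, μ(38) = 1, μ(39) = 1, μ(41) = -1, μ(42) = -1, μ(43) = -1, μ(46) = 1, μ(47) = -1, μ(51) = 1, μ(53) = -1, μ(55) = 1, μ(57) = 1, μ(58) = 1, μ(59) = -1, μ(61) = -1, μ(62) = 1, μ(65) = 1, μ(66) = -1, μ(67) = -1, μ(69) = 1, μ(70) = -1, μ(71) = -1, μ(73) = -1, μ(74) = 1, μ(77) = 1, μ(78) = -1, μ(79) = -1, with μ = 0 on non-squarefree integers. Summing μ(k)/k for k where μ(k) ≠ 0 gives -5419230422019661121772083237/214509651156044860526605636942 ≈ -0.0253. (PNT ⟺ this sum → 0 as n → ∞.)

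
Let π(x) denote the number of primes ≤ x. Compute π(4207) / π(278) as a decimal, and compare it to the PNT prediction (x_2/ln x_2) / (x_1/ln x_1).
π(4207)/π(278) = 575/59 ≈ 9.7458;  PNT prediction ≈ 10.2059.

π(278) = 59 and π(4207) = 575, so π(4207)/π(278) ≈ 9.7458. The PNT-predicted ratio is (4207/ln(4207)) / (278/ln(278)) ≈ 10.2059. The two agree to within a few percent, as expected.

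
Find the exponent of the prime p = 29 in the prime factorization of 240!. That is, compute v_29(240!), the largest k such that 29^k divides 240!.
v_29(240!) = 8

Legendre's formula: v_p(n!) = Σ_{k ≥ 1} ⌊n / p^k⌋. For p = 29, n = 240, the terms are:
  ⌊240/29^1⌋ = ⌊240/29⌋ = 8
(the next term ⌊240/29^2⌋ = 0, terminating the sum). Summing: v_29(240!) = 8 = 8.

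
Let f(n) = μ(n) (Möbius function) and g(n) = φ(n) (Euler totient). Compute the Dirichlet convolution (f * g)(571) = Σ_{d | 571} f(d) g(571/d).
(μ * φ)(571) = 569

Divisors of 571: [1, 571]. For each d | 571:
  d = 1: μ(1) · φ(571/1) = 1 · 570 = 570
  d = 571: μ(571) · φ(571/571) = -1 · 1 = -1
Summing: (μ * φ)(571) = 570 + -1 = 569.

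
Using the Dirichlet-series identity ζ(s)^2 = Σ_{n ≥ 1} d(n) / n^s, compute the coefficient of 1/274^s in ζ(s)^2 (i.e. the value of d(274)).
d(274) = 4

ζ(s)^2 = (Σ 1/m^s)(Σ 1/k^s). The coefficient of 1/n^s in the product is the number of ordered pairs (m, k) with mk = n, which equals d(n). For n = 274, divisors are [1, 2, 137, 274], so d(274) = 4.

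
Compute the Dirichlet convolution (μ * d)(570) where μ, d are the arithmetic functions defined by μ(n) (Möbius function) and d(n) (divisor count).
(μ * d)(570) = 1

Divisors of 570: [1, 2, 3, 5, 6, 10, 15, 19, 30, 38, 57, 95, 114, 190, 285, 570]. For each d | 570:
  d = 1: μ(1) · d(570/1) = 1 · 16 = 16
  d = 2: μ(2) · d(570/2) = -1 · 8 = -8
  d = 3: μ(3) · d(570/3) = -1 · 8 = -8
  d = 5: μ(5) · d(570/5) = -1 · 8 = -8
  d = 6: μ(6) · d(570/6) = 1 · 4 = 4
  d = 10: μ(10) · d(570/10) = 1 · 4 = 4
  d = 15: μ(15) · d(570/15) = 1 · 4 = 4
  d = 19: μ(19) · d(570/19) = -1 · 8 = -8
  d = 30: μ(30) · d(570/30) = -1 · 2 = -2
  d = 38: μ(38) · d(570/38) = 1 · 4 = 4
  d = 57: μ(57) · d(570/57) = 1 · 4 = 4
  d = 95: μ(95) · d(570/95) = 1 · 4 = 4
  d = 114: μ(114) · d(570/114) = -1 · 2 = -2
  d = 190: μ(190) · d(570/190) = -1 · 2 = -2
  d = 285: μ(285) · d(570/285) = -1 · 2 = -2
  d = 570: μ(570) · d(570/570) = 1 · 1 = 1
Summing: (μ * d)(570) = 16 + -8 + -8 + -8 + 4 + 4 + 4 + -8 + -2 + 4 + 4 + 4 + -2 + -2 + -2 + 1 = 1.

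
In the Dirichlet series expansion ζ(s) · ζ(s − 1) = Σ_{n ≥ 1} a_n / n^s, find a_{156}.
σ(156) = 392

In the product (Σ m^0/m^s)(Σ k / k^s) = Σ (Σ_{d | n} d) / n^s, the coefficient of 1/n^s is σ(n) = Σ_{d | n} d. For n = 156, divisors are [1, 2, 3, 4, 6, 12, 13, 26, 39, 52, 78, 156]; summing: σ(156) = 392.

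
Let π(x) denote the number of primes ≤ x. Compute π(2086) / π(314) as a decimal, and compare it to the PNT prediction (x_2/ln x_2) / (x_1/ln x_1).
π(2086)/π(314) = 314/65 ≈ 4.8308;  PNT prediction ≈ 4.9974.

π(314) = 65 and π(2086) = 314, so π(2086)/π(314) ≈ 4.8308. The PNT-predicted ratio is (2086/ln(2086)) / (314/ln(314)) ≈ 4.9974. The two agree to within a few percent, as expected.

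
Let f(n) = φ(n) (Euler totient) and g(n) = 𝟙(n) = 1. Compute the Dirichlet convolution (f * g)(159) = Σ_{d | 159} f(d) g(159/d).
(φ * 𝟙)(159) = 159

Divisors of 159: [1, 3, 53, 159]. For each d | 159:
  d = 1: φ(1) · 𝟙(159/1) = 1 · 1 = 1
  d = 3: φ(3) · 𝟙(159/3) = 2 · 1 = 2
  d = 53: φ(53) · 𝟙(159/53) = 52 · 1 = 52
  d = 159: φ(159) · 𝟙(159/159) = 104 · 1 = 104
Summing: (φ * 𝟙)(159) = 1 + 2 + 52 + 104 = 159.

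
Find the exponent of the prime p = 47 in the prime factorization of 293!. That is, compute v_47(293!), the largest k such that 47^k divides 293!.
v_47(293!) = 6

Legendre's formula: v_p(n!) = Σ_{k ≥ 1} ⌊n / p^k⌋. For p = 47, n = 293, the terms are:
  ⌊293/47^1⌋ = ⌊293/47⌋ = 6
(the next term ⌊293/47^2⌋ = 0, terminating the sum). Summing: v_47(293!) = 6 = 6.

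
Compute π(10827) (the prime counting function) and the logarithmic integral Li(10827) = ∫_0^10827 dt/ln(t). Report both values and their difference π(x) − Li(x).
π(10827) = 1315;  Li(10827) ≈ 1335.54;  π(x) − Li(x) ≈ -20.54.

Direct count of primes ≤ 10827 gives π(10827) = 1315. Numerical evaluation of the logarithmic integral gives Li(10827) ≈ 1335.54. The difference π(x) − Li(x) ≈ -20.54 is typically negative for small/moderate x (Li(x) overestimates), though Littlewood's theorem shows this sign changes infinitely often.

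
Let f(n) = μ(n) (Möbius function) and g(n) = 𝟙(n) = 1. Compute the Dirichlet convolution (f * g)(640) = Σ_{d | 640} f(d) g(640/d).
(μ * 𝟙)(640) = 0

Divisors of 640: [1, 2, 4, 5, 8, 10, 16, 20, 32, 40, 64, 80, 128, 160, 320, 640]. For each d | 640:
  d = 1: μ(1) · 𝟙(640/1) = 1 · 1 = 1
  d = 2: μ(2) · 𝟙(640/2) = -1 · 1 = -1
  d = 4: μ(4) · 𝟙(640/4) = 0 · 1 = 0
  d = 5: μ(5) · 𝟙(640/5) = -1 · 1 = -1
  d = 8: μ(8) · 𝟙(640/8) = 0 · 1 = 0
  d = 10: μ(10) · 𝟙(640/10) = 1 · 1 = 1
  d = 16: μ(16) · 𝟙(640/16) = 0 · 1 = 0
  d = 20: μ(20) · 𝟙(640/20) = 0 · 1 = 0
  d = 32: μ(32) · 𝟙(640/32) = 0 · 1 = 0
  d = 40: μ(40) · 𝟙(640/40) = 0 · 1 = 0
  d = 64: μ(64) · 𝟙(640/64) = 0 · 1 = 0
  d = 80: μ(80) · 𝟙(640/80) = 0 · 1 = 0
  d = 128: μ(128) · 𝟙(640/128) = 0 · 1 = 0
  d = 160: μ(160) · 𝟙(640/160) = 0 · 1 = 0
  d = 320: μ(320) · 𝟙(640/320) = 0 · 1 = 0
  d = 640: μ(640) · 𝟙(640/640) = 0 · 1 = 0
Summing: (μ * 𝟙)(640) = 1 + -1 + 0 + -1 + 0 + 1 + 0 + 0 + 0 + 0 + 0 + 0 + 0 + 0 + 0 + 0 = 0.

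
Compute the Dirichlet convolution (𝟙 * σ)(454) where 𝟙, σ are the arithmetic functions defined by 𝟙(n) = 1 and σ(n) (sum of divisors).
(𝟙 * σ)(454) = 916

Divisors of 454: [1, 2, 227, 454]. For each d | 454:
  d = 1: 𝟙(1) · σ(454/1) = 1 · 684 = 684
  d = 2: 𝟙(2) · σ(454/2) = 1 · 228 = 228
  d = 227: 𝟙(227) · σ(454/227) = 1 · 3 = 3
  d = 454: 𝟙(454) · σ(454/454) = 1 · 1 = 1
Summing: (𝟙 * σ)(454) = 684 + 228 + 3 + 1 = 916.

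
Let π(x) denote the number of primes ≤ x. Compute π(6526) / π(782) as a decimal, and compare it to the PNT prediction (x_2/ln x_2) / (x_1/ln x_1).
π(6526)/π(782) = 843/137 ≈ 6.1533;  PNT prediction ≈ 6.3294.

π(782) = 137 and π(6526) = 843, so π(6526)/π(782) ≈ 6.1533. The PNT-predicted ratio is (6526/ln(6526)) / (782/ln(782)) ≈ 6.3294. The two agree to within a few percent, as expected.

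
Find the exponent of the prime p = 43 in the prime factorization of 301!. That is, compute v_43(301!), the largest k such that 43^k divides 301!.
v_43(301!) = 7

Legendre's formula: v_p(n!) = Σ_{k ≥ 1} ⌊n / p^k⌋. For p = 43, n = 301, the terms are:
  ⌊301/43^1⌋ = ⌊301/43⌋ = 7
(the next term ⌊301/43^2⌋ = 0, terminating the sum). Summing: v_43(301!) = 7 = 7.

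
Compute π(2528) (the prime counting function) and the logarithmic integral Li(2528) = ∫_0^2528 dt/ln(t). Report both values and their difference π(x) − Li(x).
π(2528) = 369;  Li(2528) ≈ 383.19;  π(x) − Li(x) ≈ -14.19.

Direct count of primes ≤ 2528 gives π(2528) = 369. Numerical evaluation of the logarithmic integral gives Li(2528) ≈ 383.19. The difference π(x) − Li(x) ≈ -14.19 is typically negative for small/moderate x (Li(x) overestimates), though Littlewood's theorem shows this sign changes infinitely often.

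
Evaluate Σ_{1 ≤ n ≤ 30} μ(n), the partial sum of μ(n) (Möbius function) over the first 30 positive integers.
Σ_{n ≤ 30} μ(n) = -3

Compute μ(n) for each 1 ≤ n ≤ 30: μ(1) = 1, μ(2) = -1, μ(3) = -1, μ(4) = 0, μ(5) = -1, μ(6) = 1, μ(7) = -1, μ(8) = 0, μ(9) = 0, μ(10) = 1, μ(11) = -1, μ(12) = 0, μ(13) = -1, μ(14) = 1, μ(15) = 1, μ(16) = 0, μ(17) = -1, μ(18) = 0, μ(19) = -1, μ(20) = 0, μ(21) = 1, μ(22) = 1, μ(23) = -1, μ(24) = 0, μ(25) = 0, μ(26) = 1, μ(27) = 0, μ(28) = 0, μ(29) = -1, μ(30) = -1. Summing all 30 values: -3. (Mertens function M(x) = Σ_{n ≤ x} μ(n); on average M(x) should be small (PNT ⟺ M(x) = o(x)).)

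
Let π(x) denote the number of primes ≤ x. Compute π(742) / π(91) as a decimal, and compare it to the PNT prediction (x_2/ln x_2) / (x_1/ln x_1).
π(742)/π(91) = 131/24 ≈ 5.4583;  PNT prediction ≈ 5.5650.

π(91) = 24 and π(742) = 131, so π(742)/π(91) ≈ 5.4583. The PNT-predicted ratio is (742/ln(742)) / (91/ln(91)) ≈ 5.5650. The two agree to within a few percent, as expected.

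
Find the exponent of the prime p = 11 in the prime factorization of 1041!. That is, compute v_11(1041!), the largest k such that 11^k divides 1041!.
v_11(1041!) = 102

Legendre's formula: v_p(n!) = Σ_{k ≥ 1} ⌊n / p^k⌋. For p = 11, n = 1041, the terms are:
  ⌊1041/11^1⌋ = ⌊1041/11⌋ = 94
  ⌊1041/11^2⌋ = ⌊1041/121⌋ = 8
(the next term ⌊1041/11^3⌋ = 0, terminating the sum). Summing: v_11(1041!) = 94 + 8 = 102.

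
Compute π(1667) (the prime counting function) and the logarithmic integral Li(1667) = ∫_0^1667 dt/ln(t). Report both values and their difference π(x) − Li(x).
π(1667) = 262;  Li(1667) ≈ 270.48;  π(x) − Li(x) ≈ -8.48.

Direct count of primes ≤ 1667 gives π(1667) = 262. Numerical evaluation of the logarithmic integral gives Li(1667) ≈ 270.48. The difference π(x) − Li(x) ≈ -8.48 is typically negative for small/moderate x (Li(x) overestimates), though Littlewood's theorem shows this sign changes infinitely often.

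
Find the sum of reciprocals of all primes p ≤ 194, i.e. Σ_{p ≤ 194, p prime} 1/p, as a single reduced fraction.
Σ 1/p = 385774678978047295113064712800727674369526436922217581784412894295689697835549/198962376391690981640415251545285153602734402721821058212203976095413910572270

π(194) = 44, so the primes ≤ 194 are [2, 3, 5, 7, 11, 13, 17, 19, 23, 29, 31, 37, 41, 43, 47, 53, 59, 61, 67, 71, 73, 79, 83, 89, 97, 101, 103, 107, 109, 113, 127, 131, 137, 139, 149, 151, 157, 163, 167, 173, 179, 181, 191, 193]. Summing 1/p over these primes: 385774678978047295113064712800727674369526436922217581784412894295689697835549/198962376391690981640415251545285153602734402721821058212203976095413910572270 ≈ 1.9389. Mertens estimate ln ln(194) + 0.2615 ≈ 1.9231.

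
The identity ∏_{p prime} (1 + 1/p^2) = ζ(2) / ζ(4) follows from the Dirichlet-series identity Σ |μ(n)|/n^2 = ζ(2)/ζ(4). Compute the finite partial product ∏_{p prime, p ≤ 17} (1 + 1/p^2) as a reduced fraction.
∏ = 17690000/11792781

The primes p ≤ 17 are [2, 3, 5, 7, 11, 13, 17]. For each, (1 + 1/p^2) = (p^2 + 1)/p^2. Multiplying these fractions over p ∈ [2, 3, 5, 7, 11, 13, 17] gives 17690000/11792781. (In the limit P → ∞ this tends to ζ(2)/ζ(4).)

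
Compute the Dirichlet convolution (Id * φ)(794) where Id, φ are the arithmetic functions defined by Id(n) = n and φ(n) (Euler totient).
(Id * φ)(794) = 2379

Divisors of 794: [1, 2, 397, 794]. For each d | 794:
  d = 1: Id(1) · φ(794/1) = 1 · 396 = 396
  d = 2: Id(2) · φ(794/2) = 2 · 396 = 792
  d = 397: Id(397) · φ(794/397) = 397 · 1 = 397
  d = 794: Id(794) · φ(794/794) = 794 · 1 = 794
Summing: (Id * φ)(794) = 396 + 792 + 397 + 794 = 2379.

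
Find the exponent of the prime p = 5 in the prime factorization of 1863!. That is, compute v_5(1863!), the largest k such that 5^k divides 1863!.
v_5(1863!) = 462

Legendre's formula: v_p(n!) = Σ_{k ≥ 1} ⌊n / p^k⌋. For p = 5, n = 1863, the terms are:
  ⌊1863/5^1⌋ = ⌊1863/5⌋ = 372
  ⌊1863/5^2⌋ = ⌊1863/25⌋ = 74
  ⌊1863/5^3⌋ = ⌊1863/125⌋ = 14
  ⌊1863/5^4⌋ = ⌊1863/625⌋ = 2
(the next term ⌊1863/5^5⌋ = 0, terminating the sum). Summing: v_5(1863!) = 372 + 74 + 14 + 2 = 462.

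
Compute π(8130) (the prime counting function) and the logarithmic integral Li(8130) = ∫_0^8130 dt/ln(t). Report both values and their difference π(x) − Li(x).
π(8130) = 1022;  Li(8130) ≈ 1040.87;  π(x) − Li(x) ≈ -18.87.

Direct count of primes ≤ 8130 gives π(8130) = 1022. Numerical evaluation of the logarithmic integral gives Li(8130) ≈ 1040.87. The difference π(x) − Li(x) ≈ -18.87 is typically negative for small/moderate x (Li(x) overestimates), though Littlewood's theorem shows this sign changes infinitely often.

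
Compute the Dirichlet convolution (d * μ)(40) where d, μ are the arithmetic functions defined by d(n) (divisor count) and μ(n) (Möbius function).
(d * μ)(40) = 1

Divisors of 40: [1, 2, 4, 5, 8, 10, 20, 40]. For each d | 40:
  d = 1: d(1) · μ(40/1) = 1 · 0 = 0
  d = 2: d(2) · μ(40/2) = 2 · 0 = 0
  d = 4: d(4) · μ(40/4) = 3 · 1 = 3
  d = 5: d(5) · μ(40/5) = 2 · 0 = 0
  d = 8: d(8) · μ(40/8) = 4 · -1 = -4
  d = 10: d(10) · μ(40/10) = 4 · 0 = 0
  d = 20: d(20) · μ(40/20) = 6 · -1 = -6
  d = 40: d(40) · μ(40/40) = 8 · 1 = 8
Summing: (d * μ)(40) = 0 + 0 + 3 + 0 + -4 + 0 + -6 + 8 = 1.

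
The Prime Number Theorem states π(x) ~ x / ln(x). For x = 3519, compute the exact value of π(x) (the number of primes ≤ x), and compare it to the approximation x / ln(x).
π(3519) = 491;  x/ln(x) ≈ 430.94;  relative error ≈ 12.23%.

Directly count primes up to 3519: π(3519) = 491. The PNT approximation gives 3519/ln(3519) ≈ 3519/8.16593 ≈ 430.94. Relative error (π(x) − x/ln(x)) / π(x) ≈ 12.23%; the approximation is known to undercount slightly (Li(x) is a better estimate).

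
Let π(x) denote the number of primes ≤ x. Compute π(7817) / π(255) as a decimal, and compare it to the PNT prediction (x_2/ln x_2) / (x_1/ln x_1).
π(7817)/π(255) = 988/54 ≈ 18.2963;  PNT prediction ≈ 18.9498.

π(255) = 54 and π(7817) = 988, so π(7817)/π(255) ≈ 18.2963. The PNT-predicted ratio is (7817/ln(7817)) / (255/ln(255)) ≈ 18.9498. The two agree to within a few percent, as expected.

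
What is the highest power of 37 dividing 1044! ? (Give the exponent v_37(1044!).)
v_37(1044!) = 28

Legendre's formula: v_p(n!) = Σ_{k ≥ 1} ⌊n / p^k⌋. For p = 37, n = 1044, the terms are:
  ⌊1044/37^1⌋ = ⌊1044/37⌋ = 28
(the next term ⌊1044/37^2⌋ = 0, terminating the sum). Summing: v_37(1044!) = 28 = 28.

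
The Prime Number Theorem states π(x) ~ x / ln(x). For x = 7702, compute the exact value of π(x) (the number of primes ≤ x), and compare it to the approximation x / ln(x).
π(7702) = 977;  x/ln(x) ≈ 860.63;  relative error ≈ 11.91%.

Directly count primes up to 7702: π(7702) = 977. The PNT approximation gives 7702/ln(7702) ≈ 7702/8.94924 ≈ 860.63. Relative error (π(x) − x/ln(x)) / π(x) ≈ 11.91%; the approximation is known to undercount slightly (Li(x) is a better estimate).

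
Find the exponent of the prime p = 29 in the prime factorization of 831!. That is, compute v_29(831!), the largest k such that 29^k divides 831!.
v_29(831!) = 28

Legendre's formula: v_p(n!) = Σ_{k ≥ 1} ⌊n / p^k⌋. For p = 29, n = 831, the terms are:
  ⌊831/29^1⌋ = ⌊831/29⌋ = 28
(the next term ⌊831/29^2⌋ = 0, terminating the sum). Summing: v_29(831!) = 28 = 28.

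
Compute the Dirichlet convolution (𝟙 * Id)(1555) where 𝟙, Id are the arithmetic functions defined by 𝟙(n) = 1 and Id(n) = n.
(𝟙 * Id)(1555) = 1872

Divisors of 1555: [1, 5, 311, 1555]. For each d | 1555:
  d = 1: 𝟙(1) · Id(1555/1) = 1 · 1555 = 1555
  d = 5: 𝟙(5) · Id(1555/5) = 1 · 311 = 311
  d = 311: 𝟙(311) · Id(1555/311) = 1 · 5 = 5
  d = 1555: 𝟙(1555) · Id(1555/1555) = 1 · 1 = 1
Summing: (𝟙 * Id)(1555) = 1555 + 311 + 5 + 1 = 1872.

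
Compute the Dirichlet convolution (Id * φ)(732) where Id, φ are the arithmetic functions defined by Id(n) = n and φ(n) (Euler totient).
(Id * φ)(732) = 4840

Divisors of 732: [1, 2, 3, 4, 6, 12, 61, 122, 183, 244, 366, 732]. For each d | 732:
  d = 1: Id(1) · φ(732/1) = 1 · 240 = 240
  d = 2: Id(2) · φ(732/2) = 2 · 120 = 240
  d = 3: Id(3) · φ(732/3) = 3 · 120 = 360
  d = 4: Id(4) · φ(732/4) = 4 · 120 = 480
  d = 6: Id(6) · φ(732/6) = 6 · 60 = 360
  d = 12: Id(12) · φ(732/12) = 12 · 60 = 720
  d = 61: Id(61) · φ(732/61) = 61 · 4 = 244
  d = 122: Id(122) · φ(732/122) = 122 · 2 = 244
  d = 183: Id(183) · φ(732/183) = 183 · 2 = 366
  d = 244: Id(244) · φ(732/244) = 244 · 2 = 488
  d = 366: Id(366) · φ(732/366) = 366 · 1 = 366
  d = 732: Id(732) · φ(732/732) = 732 · 1 = 732
Summing: (Id * φ)(732) = 240 + 240 + 360 + 480 + 360 + 720 + 244 + 244 + 366 + 488 + 366 + 732 = 4840.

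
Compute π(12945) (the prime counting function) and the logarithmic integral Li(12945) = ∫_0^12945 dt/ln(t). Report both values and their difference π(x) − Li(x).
π(12945) = 1541;  Li(12945) ≈ 1561.30;  π(x) − Li(x) ≈ -20.30.

Direct count of primes ≤ 12945 gives π(12945) = 1541. Numerical evaluation of the logarithmic integral gives Li(12945) ≈ 1561.30. The difference π(x) − Li(x) ≈ -20.30 is typically negative for small/moderate x (Li(x) overestimates), though Littlewood's theorem shows this sign changes infinitely often.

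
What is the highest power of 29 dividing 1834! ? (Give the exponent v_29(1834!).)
v_29(1834!) = 65

Legendre's formula: v_p(n!) = Σ_{k ≥ 1} ⌊n / p^k⌋. For p = 29, n = 1834, the terms are:
  ⌊1834/29^1⌋ = ⌊1834/29⌋ = 63
  ⌊1834/29^2⌋ = ⌊1834/841⌋ = 2
(the next term ⌊1834/29^3⌋ = 0, terminating the sum). Summing: v_29(1834!) = 63 + 2 = 65.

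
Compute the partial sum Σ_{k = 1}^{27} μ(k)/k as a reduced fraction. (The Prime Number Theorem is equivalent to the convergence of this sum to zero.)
Σ μ(k)/k = 4165258/111546435

Values of μ(k) for 1 ≤ k ≤ 27: μ(1) = 1, μ(2) = -1, μ(3) = -1, μ(5) = -1, μ(6) = 1, μ(7) = -1, μ(10) = 1, μ(11) = -1, μ(13) = -1, μ(14) = 1, μ(15) = 1, μ(17) = -1, μ(19) = -1, μ(21) = 1, μ(22) = 1, μ(23) = -1, μ(26) = 1, with μ = 0 on non-squarefree integers. Summing μ(k)/k for k where μ(k) ≠ 0 gives 4165258/111546435 ≈ 0.0373. (PNT ⟺ this sum → 0 as n → ∞.)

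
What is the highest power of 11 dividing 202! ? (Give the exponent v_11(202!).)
v_11(202!) = 19

Legendre's formula: v_p(n!) = Σ_{k ≥ 1} ⌊n / p^k⌋. For p = 11, n = 202, the terms are:
  ⌊202/11^1⌋ = ⌊202/11⌋ = 18
  ⌊202/11^2⌋ = ⌊202/121⌋ = 1
(the next term ⌊202/11^3⌋ = 0, terminating the sum). Summing: v_11(202!) = 18 + 1 = 19.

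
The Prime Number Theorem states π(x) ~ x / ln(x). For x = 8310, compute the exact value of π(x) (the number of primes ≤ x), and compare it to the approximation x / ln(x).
π(8310) = 1042;  x/ln(x) ≈ 920.75;  relative error ≈ 11.64%.

Directly count primes up to 8310: π(8310) = 1042. The PNT approximation gives 8310/ln(8310) ≈ 8310/9.02521 ≈ 920.75. Relative error (π(x) − x/ln(x)) / π(x) ≈ 11.64%; the approximation is known to undercount slightly (Li(x) is a better estimate).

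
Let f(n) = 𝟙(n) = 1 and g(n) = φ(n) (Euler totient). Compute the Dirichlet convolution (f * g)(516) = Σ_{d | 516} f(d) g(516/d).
(𝟙 * φ)(516) = 516

Divisors of 516: [1, 2, 3, 4, 6, 12, 43, 86, 129, 172, 258, 516]. For each d | 516:
  d = 1: 𝟙(1) · φ(516/1) = 1 · 168 = 168
  d = 2: 𝟙(2) · φ(516/2) = 1 · 84 = 84
  d = 3: 𝟙(3) · φ(516/3) = 1 · 84 = 84
  d = 4: 𝟙(4) · φ(516/4) = 1 · 84 = 84
  d = 6: 𝟙(6) · φ(516/6) = 1 · 42 = 42
  d = 12: 𝟙(12) · φ(516/12) = 1 · 42 = 42
  d = 43: 𝟙(43) · φ(516/43) = 1 · 4 = 4
  d = 86: 𝟙(86) · φ(516/86) = 1 · 2 = 2
  d = 129: 𝟙(129) · φ(516/129) = 1 · 2 = 2
  d = 172: 𝟙(172) · φ(516/172) = 1 · 2 = 2
  d = 258: 𝟙(258) · φ(516/258) = 1 · 1 = 1
  d = 516: 𝟙(516) · φ(516/516) = 1 · 1 = 1
Summing: (𝟙 * φ)(516) = 168 + 84 + 84 + 84 + 42 + 42 + 4 + 2 + 2 + 2 + 1 + 1 = 516.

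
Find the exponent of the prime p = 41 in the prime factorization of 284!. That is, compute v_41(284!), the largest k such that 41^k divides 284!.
v_41(284!) = 6

Legendre's formula: v_p(n!) = Σ_{k ≥ 1} ⌊n / p^k⌋. For p = 41, n = 284, the terms are:
  ⌊284/41^1⌋ = ⌊284/41⌋ = 6
(the next term ⌊284/41^2⌋ = 0, terminating the sum). Summing: v_41(284!) = 6 = 6.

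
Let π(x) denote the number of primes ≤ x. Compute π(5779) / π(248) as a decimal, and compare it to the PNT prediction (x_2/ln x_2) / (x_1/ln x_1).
π(5779)/π(248) = 758/53 ≈ 14.3019;  PNT prediction ≈ 14.8322.

π(248) = 53 and π(5779) = 758, so π(5779)/π(248) ≈ 14.3019. The PNT-predicted ratio is (5779/ln(5779)) / (248/ln(248)) ≈ 14.8322. The two agree to within a few percent, as expected.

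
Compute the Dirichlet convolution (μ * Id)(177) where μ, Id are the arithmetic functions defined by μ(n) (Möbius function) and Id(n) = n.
(μ * Id)(177) = 116

Divisors of 177: [1, 3, 59, 177]. For each d | 177:
  d = 1: μ(1) · Id(177/1) = 1 · 177 = 177
  d = 3: μ(3) · Id(177/3) = -1 · 59 = -59
  d = 59: μ(59) · Id(177/59) = -1 · 3 = -3
  d = 177: μ(177) · Id(177/177) = 1 · 1 = 1
Summing: (μ * Id)(177) = 177 + -59 + -3 + 1 = 116.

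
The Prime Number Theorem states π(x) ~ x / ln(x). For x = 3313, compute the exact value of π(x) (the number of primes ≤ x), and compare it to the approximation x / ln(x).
π(3313) = 466;  x/ln(x) ≈ 408.73;  relative error ≈ 12.29%.

Directly count primes up to 3313: π(3313) = 466. The PNT approximation gives 3313/ln(3313) ≈ 3313/8.10561 ≈ 408.73. Relative error (π(x) − x/ln(x)) / π(x) ≈ 12.29%; the approximation is known to undercount slightly (Li(x) is a better estimate).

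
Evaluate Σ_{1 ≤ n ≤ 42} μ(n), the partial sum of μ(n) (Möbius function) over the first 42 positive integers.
Σ_{n ≤ 42} μ(n) = -2

Compute μ(n) for each 1 ≤ n ≤ 42: μ(1) = 1, μ(2) = -1, μ(3) = -1, μ(4) = 0, μ(5) = -1, μ(6) = 1, μ(7) = -1, μ(8) = 0, μ(9) = 0, μ(10) = 1, μ(11) = -1, μ(12) = 0, μ(13) = -1, μ(14) = 1, μ(15) = 1, μ(16) = 0, μ(17) = -1, μ(18) = 0, μ(19) = -1, μ(20) = 0, μ(21) = 1, μ(22) = 1, μ(23) = -1, μ(24) = 0, μ(25) = 0, μ(26) = 1, μ(27) = 0, μ(28) = 0, μ(29) = -1, μ(30) = -1, μ(31) = -1, μ(32) = 0, μ(33) = 1, μ(34) = 1, μ(35) = 1, μ(36) = 0, μ(37) = -1, μ(38) = 1, μ(39) = 1, μ(40) = 0, μ(41) = -1, μ(42) = -1. Summing all 42 values: -2. (Mertens function M(x) = Σ_{n ≤ x} μ(n); on average M(x) should be small (PNT ⟺ M(x) = o(x)).)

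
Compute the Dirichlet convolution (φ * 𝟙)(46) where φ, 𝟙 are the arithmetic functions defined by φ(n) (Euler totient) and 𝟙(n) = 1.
(φ * 𝟙)(46) = 46

Divisors of 46: [1, 2, 23, 46]. For each d | 46:
  d = 1: φ(1) · 𝟙(46/1) = 1 · 1 = 1
  d = 2: φ(2) · 𝟙(46/2) = 1 · 1 = 1
  d = 23: φ(23) · 𝟙(46/23) = 22 · 1 = 22
  d = 46: φ(46) · 𝟙(46/46) = 22 · 1 = 22
Summing: (φ * 𝟙)(46) = 1 + 1 + 22 + 22 = 46.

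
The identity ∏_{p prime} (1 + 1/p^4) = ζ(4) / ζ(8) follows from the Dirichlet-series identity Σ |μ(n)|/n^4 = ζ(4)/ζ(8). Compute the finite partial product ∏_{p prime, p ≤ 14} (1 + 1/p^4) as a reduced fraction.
∏ = 54787204936389122/50827803952550625

The primes p ≤ 14 are [2, 3, 5, 7, 11, 13]. For each, (1 + 1/p^4) = (p^4 + 1)/p^4. Multiplying these fractions over p ∈ [2, 3, 5, 7, 11, 13] gives 54787204936389122/50827803952550625. (In the limit P → ∞ this tends to ζ(4)/ζ(8).)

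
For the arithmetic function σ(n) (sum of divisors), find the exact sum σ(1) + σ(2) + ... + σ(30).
Σ_{n ≤ 30} σ(n) = 762

Compute σ(n) for each 1 ≤ n ≤ 30: σ(1) = 1, σ(2) = 3, σ(3) = 4, σ(4) = 7, σ(5) = 6, σ(6) = 12, σ(7) = 8, σ(8) = 15, σ(9) = 13, σ(10) = 18, σ(11) = 12, σ(12) = 28, σ(13) = 14, σ(14) = 24, σ(15) = 24, σ(16) = 31, σ(17) = 18, σ(18) = 39, σ(19) = 20, σ(20) = 42, σ(21) = 32, σ(22) = 36, σ(23) = 24, σ(24) = 60, σ(25) = 31, σ(26) = 42, σ(27) = 40, σ(28) = 56, σ(29) = 30, σ(30) = 72. Summing all 30 values: 762. (Average order: Σ_{n ≤ x} σ(n) ~ (π²/12) x². For x = 30, (π²/12)·30² ≈ 740.22.)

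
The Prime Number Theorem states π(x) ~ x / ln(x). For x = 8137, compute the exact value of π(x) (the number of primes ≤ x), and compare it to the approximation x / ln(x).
π(8137) = 1022;  x/ln(x) ≈ 903.69;  relative error ≈ 11.58%.

Directly count primes up to 8137: π(8137) = 1022. The PNT approximation gives 8137/ln(8137) ≈ 8137/9.00418 ≈ 903.69. Relative error (π(x) − x/ln(x)) / π(x) ≈ 11.58%; the approximation is known to undercount slightly (Li(x) is a better estimate).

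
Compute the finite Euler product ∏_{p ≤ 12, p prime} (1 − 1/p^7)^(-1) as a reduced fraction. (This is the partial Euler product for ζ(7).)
∏ = 731210841345989812500/725156324600530054429

The primes p ≤ 12 are [2, 3, 5, 7, 11]. For each prime, (1 − 1/p^7)^(-1) = p^7 / (p^7 − 1). The product is (1 − 1/2^7)^(-1), (1 − 1/3^7)^(-1), (1 − 1/5^7)^(-1), (1 − 1/7^7)^(-1), (1 − 1/11^7)^(-1) = ∏ p^7 / (p^7 − 1) = 731210841345989812500/725156324600530054429.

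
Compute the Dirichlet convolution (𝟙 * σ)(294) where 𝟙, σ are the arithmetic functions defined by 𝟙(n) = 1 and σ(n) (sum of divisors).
(𝟙 * σ)(294) = 1320

Divisors of 294: [1, 2, 3, 6, 7, 14, 21, 42, 49, 98, 147, 294]. For each d | 294:
  d = 1: 𝟙(1) · σ(294/1) = 1 · 684 = 684
  d = 2: 𝟙(2) · σ(294/2) = 1 · 228 = 228
  d = 3: 𝟙(3) · σ(294/3) = 1 · 171 = 171
  d = 6: 𝟙(6) · σ(294/6) = 1 · 57 = 57
  d = 7: 𝟙(7) · σ(294/7) = 1 · 96 = 96
  d = 14: 𝟙(14) · σ(294/14) = 1 · 32 = 32
  d = 21: 𝟙(21) · σ(294/21) = 1 · 24 = 24
  d = 42: 𝟙(42) · σ(294/42) = 1 · 8 = 8
  d = 49: 𝟙(49) · σ(294/49) = 1 · 12 = 12
  d = 98: 𝟙(98) · σ(294/98) = 1 · 4 = 4
  d = 147: 𝟙(147) · σ(294/147) = 1 · 3 = 3
  d = 294: 𝟙(294) · σ(294/294) = 1 · 1 = 1
Summing: (𝟙 * σ)(294) = 684 + 228 + 171 + 57 + 96 + 32 + 24 + 8 + 12 + 4 + 3 + 1 = 1320.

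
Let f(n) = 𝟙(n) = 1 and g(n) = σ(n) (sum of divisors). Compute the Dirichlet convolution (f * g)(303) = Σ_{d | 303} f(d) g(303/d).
(𝟙 * σ)(303) = 515

Divisors of 303: [1, 3, 101, 303]. For each d | 303:
  d = 1: 𝟙(1) · σ(303/1) = 1 · 408 = 408
  d = 3: 𝟙(3) · σ(303/3) = 1 · 102 = 102
  d = 101: 𝟙(101) · σ(303/101) = 1 · 4 = 4
  d = 303: 𝟙(303) · σ(303/303) = 1 · 1 = 1
Summing: (𝟙 * σ)(303) = 408 + 102 + 4 + 1 = 515.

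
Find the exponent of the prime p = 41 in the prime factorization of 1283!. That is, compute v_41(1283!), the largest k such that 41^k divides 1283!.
v_41(1283!) = 31

Legendre's formula: v_p(n!) = Σ_{k ≥ 1} ⌊n / p^k⌋. For p = 41, n = 1283, the terms are:
  ⌊1283/41^1⌋ = ⌊1283/41⌋ = 31
(the next term ⌊1283/41^2⌋ = 0, terminating the sum). Summing: v_41(1283!) = 31 = 31.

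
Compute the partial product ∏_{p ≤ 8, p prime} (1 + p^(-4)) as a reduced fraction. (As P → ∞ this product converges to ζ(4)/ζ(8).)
∏ = 262011361/243101250

The primes p ≤ 8 are [2, 3, 5, 7]. For each, (1 + 1/p^4) = (p^4 + 1)/p^4. Multiplying these fractions over p ∈ [2, 3, 5, 7] gives 262011361/243101250. (In the limit P → ∞ this tends to ζ(4)/ζ(8).)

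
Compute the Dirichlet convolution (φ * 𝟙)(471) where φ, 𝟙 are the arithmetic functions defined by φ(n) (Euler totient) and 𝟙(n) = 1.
(φ * 𝟙)(471) = 471

Divisors of 471: [1, 3, 157, 471]. For each d | 471:
  d = 1: φ(1) · 𝟙(471/1) = 1 · 1 = 1
  d = 3: φ(3) · 𝟙(471/3) = 2 · 1 = 2
  d = 157: φ(157) · 𝟙(471/157) = 156 · 1 = 156
  d = 471: φ(471) · 𝟙(471/471) = 312 · 1 = 312
Summing: (φ * 𝟙)(471) = 1 + 2 + 156 + 312 = 471.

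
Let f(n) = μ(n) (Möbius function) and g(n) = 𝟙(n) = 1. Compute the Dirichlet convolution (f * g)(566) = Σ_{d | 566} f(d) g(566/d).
(μ * 𝟙)(566) = 0

Divisors of 566: [1, 2, 283, 566]. For each d | 566:
  d = 1: μ(1) · 𝟙(566/1) = 1 · 1 = 1
  d = 2: μ(2) · 𝟙(566/2) = -1 · 1 = -1
  d = 283: μ(283) · 𝟙(566/283) = -1 · 1 = -1
  d = 566: μ(566) · 𝟙(566/566) = 1 · 1 = 1
Summing: (μ * 𝟙)(566) = 1 + -1 + -1 + 1 = 0.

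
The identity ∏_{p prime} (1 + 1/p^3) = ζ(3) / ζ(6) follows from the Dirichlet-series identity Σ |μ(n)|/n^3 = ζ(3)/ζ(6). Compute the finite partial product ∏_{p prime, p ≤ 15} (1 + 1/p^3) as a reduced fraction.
∏ = 431631936/365525875

The primes p ≤ 15 are [2, 3, 5, 7, 11, 13]. For each, (1 + 1/p^3) = (p^3 + 1)/p^3. Multiplying these fractions over p ∈ [2, 3, 5, 7, 11, 13] gives 431631936/365525875. (In the limit P → ∞ this tends to ζ(3)/ζ(6).)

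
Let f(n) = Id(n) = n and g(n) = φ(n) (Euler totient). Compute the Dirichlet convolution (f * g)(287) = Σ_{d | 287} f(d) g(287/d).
(Id * φ)(287) = 1053

Divisors of 287: [1, 7, 41, 287]. For each d | 287:
  d = 1: Id(1) · φ(287/1) = 1 · 240 = 240
  d = 7: Id(7) · φ(287/7) = 7 · 40 = 280
  d = 41: Id(41) · φ(287/41) = 41 · 6 = 246
  d = 287: Id(287) · φ(287/287) = 287 · 1 = 287
Summing: (Id * φ)(287) = 240 + 280 + 246 + 287 = 1053.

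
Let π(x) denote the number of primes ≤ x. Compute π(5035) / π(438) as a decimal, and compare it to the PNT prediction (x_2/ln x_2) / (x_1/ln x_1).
π(5035)/π(438) = 674/84 ≈ 8.0238;  PNT prediction ≈ 8.2023.

π(438) = 84 and π(5035) = 674, so π(5035)/π(438) ≈ 8.0238. The PNT-predicted ratio is (5035/ln(5035)) / (438/ln(438)) ≈ 8.2023. The two agree to within a few percent, as expected.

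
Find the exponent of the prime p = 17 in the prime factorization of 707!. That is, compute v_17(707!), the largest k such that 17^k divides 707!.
v_17(707!) = 43

Legendre's formula: v_p(n!) = Σ_{k ≥ 1} ⌊n / p^k⌋. For p = 17, n = 707, the terms are:
  ⌊707/17^1⌋ = ⌊707/17⌋ = 41
  ⌊707/17^2⌋ = ⌊707/289⌋ = 2
(the next term ⌊707/17^3⌋ = 0, terminating the sum). Summing: v_17(707!) = 41 + 2 = 43.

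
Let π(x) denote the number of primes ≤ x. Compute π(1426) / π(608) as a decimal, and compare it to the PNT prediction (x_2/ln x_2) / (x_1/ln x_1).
π(1426)/π(608) = 224/111 ≈ 2.0180;  PNT prediction ≈ 2.0701.

π(608) = 111 and π(1426) = 224, so π(1426)/π(608) ≈ 2.0180. The PNT-predicted ratio is (1426/ln(1426)) / (608/ln(608)) ≈ 2.0701. The two agree to within a few percent, as expected.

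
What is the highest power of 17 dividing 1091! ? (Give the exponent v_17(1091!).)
v_17(1091!) = 67

Legendre's formula: v_p(n!) = Σ_{k ≥ 1} ⌊n / p^k⌋. For p = 17, n = 1091, the terms are:
  ⌊1091/17^1⌋ = ⌊1091/17⌋ = 64
  ⌊1091/17^2⌋ = ⌊1091/289⌋ = 3
(the next term ⌊1091/17^3⌋ = 0, terminating the sum). Summing: v_17(1091!) = 64 + 3 = 67.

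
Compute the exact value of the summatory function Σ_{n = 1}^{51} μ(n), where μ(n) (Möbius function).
Σ_{n ≤ 51} μ(n) = -2

Compute μ(n) for each 1 ≤ n ≤ 51: μ(1) = 1, μ(2) = -1, μ(3) = -1, μ(4) = 0, μ(5) = -1, μ(6) = 1, μ(7) = -1, μ(8) = 0, μ(9) = 0, μ(10) = 1, μ(11) = -1, μ(12) = 0, μ(13) = -1, μ(14) = 1, μ(15) = 1, μ(16) = 0, μ(17) = -1, μ(18) = 0, μ(19) = -1, μ(20) = 0, μ(21) = 1, μ(22) = 1, μ(23) = -1, μ(24) = 0, μ(25) = 0, μ(26) = 1, μ(27) = 0, μ(28) = 0, μ(29) = -1, μ(30) = -1, μ(31) = -1, μ(32) = 0, μ(33) = 1, μ(34) = 1, μ(35) = 1, μ(36) = 0, μ(37) = -1, μ(38) = 1, μ(39) = 1, μ(40) = 0, μ(41) = -1, μ(42) = -1, μ(43) = -1, μ(44) = 0, μ(45) = 0, μ(46) = 1, μ(47) = -1, μ(48) = 0, μ(49) = 0, μ(50) = 0, μ(51) = 1. Summing all 51 values: -2. (Mertens function M(x) = Σ_{n ≤ x} μ(n); on average M(x) should be small (PNT ⟺ M(x) = o(x)).)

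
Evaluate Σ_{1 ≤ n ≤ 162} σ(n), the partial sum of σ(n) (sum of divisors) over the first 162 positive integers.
Σ_{n ≤ 162} σ(n) = 21709

Compute σ(n) for each 1 ≤ n ≤ 162: σ(1) = 1, σ(2) = 3, σ(3) = 4, σ(4) = 7, σ(5) = 6, σ(6) = 12, σ(7) = 8, σ(8) = 15, σ(9) = 13, σ(10) = 18, σ(11) = 12, σ(12) = 28, σ(13) = 14, σ(14) = 24, σ(15) = 24, σ(16) = 31, σ(17) = 18, σ(18) = 39, σ(19) = 20, σ(20) = 42, σ(21) = 32, σ(22) = 36, σ(23) = 24, σ(24) = 60, σ(25) = 31, σ(26) = 42, σ(27) = 40, σ(28) = 56, σ(29) = 30, σ(30) = 72, σ(31) = 32, σ(32) = 63, σ(33) = 48, σ(34) = 54, σ(35) = 48, σ(36) = 91, σ(37) = 38, σ(38) = 60, σ(39) = 56, σ(40) = 90, σ(41) = 42, σ(42) = 96, σ(43) = 44, σ(44) = 84, σ(45) = 78, σ(46) = 72, σ(47) = 48, σ(48) = 124, σ(49) = 57, σ(50) = 93, σ(51) = 72, σ(52) = 98, σ(53) = 54, σ(54) = 120, σ(55) = 72, σ(56) = 120, σ(57) = 80, σ(58) = 90, σ(59) = 60, σ(60) = 168, σ(61) = 62, σ(62) = 96, σ(63) = 104, σ(64) = 127, σ(65) = 84, σ(66) = 144, σ(67) = 68, σ(68) = 126, σ(69) = 96, σ(70) = 144, σ(71) = 72, σ(72) = 195, σ(73) = 74, σ(74) = 114, σ(75) = 124, σ(76) = 140, σ(77) = 96, σ(78) = 168, σ(79) = 80, σ(80) = 186, σ(81) = 121, σ(82) = 126, σ(83) = 84, σ(84) = 224, σ(85) = 108, σ(86) = 132, σ(87) = 120, σ(88) = 180, σ(89) = 90, σ(90) = 234, σ(91) = 112, σ(92) = 168, σ(93) = 128, σ(94) = 144, σ(95) = 120, σ(96) = 252, σ(97) = 98, σ(98) = 171, σ(99) = 156, σ(100) = 217, σ(101) = 102, σ(102) = 216, σ(103) = 104, σ(104) = 210, σ(105) = 192, σ(106) = 162, σ(107) = 108, σ(108) = 280, σ(109) = 110, σ(110) = 216, σ(111) = 152, σ(112) = 248, σ(113) = 114, σ(114) = 240, σ(115) = 144, σ(116) = 210, σ(117) = 182, σ(118) = 180, σ(119) = 144, σ(120) = 360, σ(121) = 133, σ(122) = 186, σ(123) = 168, σ(124) = 224, σ(125) = 156, σ(126) = 312, σ(127) = 128, σ(128) = 255, σ(129) = 176, σ(130) = 252, σ(131) = 132, σ(132) = 336, σ(133) = 160, σ(134) = 204, σ(135) = 240, σ(136) = 270, σ(137) = 138, σ(138) = 288, σ(139) = 140, σ(140) = 336, σ(141) = 192, σ(142) = 216, σ(143) = 168, σ(144) = 403, σ(145) = 180, σ(146) = 222, σ(147) = 228, σ(148) = 266, σ(149) = 150, σ(150) = 372, σ(151) = 152, σ(152) = 300, σ(153) = 234, σ(154) = 288, σ(155) = 192, σ(156) = 392, σ(157) = 158, σ(158) = 240, σ(159) = 216, σ(160) = 378, σ(161) = 192, σ(162) = 363. Summing all 162 values: 21709. (Average order: Σ_{n ≤ x} σ(n) ~ (π²/12) x². For x = 162, (π²/12)·162² ≈ 21584.82.)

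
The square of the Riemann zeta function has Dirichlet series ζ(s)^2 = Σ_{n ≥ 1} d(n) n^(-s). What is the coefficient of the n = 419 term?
d(419) = 2

ζ(s)^2 = (Σ 1/m^s)(Σ 1/k^s). The coefficient of 1/n^s in the product is the number of ordered pairs (m, k) with mk = n, which equals d(n). For n = 419, divisors are [1, 419], so d(419) = 2.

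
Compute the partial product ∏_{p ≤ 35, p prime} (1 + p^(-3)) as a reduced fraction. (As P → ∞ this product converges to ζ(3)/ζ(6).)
∏ = 123276368443014873612288/104343309932640260237195

The primes p ≤ 35 are [2, 3, 5, 7, 11, 13, 17, 19, 23, 29, 31]. For each, (1 + 1/p^3) = (p^3 + 1)/p^3. Multiplying these fractions over p ∈ [2, 3, 5, 7, 11, 13, 17, 19, 23, 29, 31] gives 123276368443014873612288/104343309932640260237195. (In the limit P → ∞ this tends to ζ(3)/ζ(6).)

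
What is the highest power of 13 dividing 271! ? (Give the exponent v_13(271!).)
v_13(271!) = 21

Legendre's formula: v_p(n!) = Σ_{k ≥ 1} ⌊n / p^k⌋. For p = 13, n = 271, the terms are:
  ⌊271/13^1⌋ = ⌊271/13⌋ = 20
  ⌊271/13^2⌋ = ⌊271/169⌋ = 1
(the next term ⌊271/13^3⌋ = 0, terminating the sum). Summing: v_13(271!) = 20 + 1 = 21.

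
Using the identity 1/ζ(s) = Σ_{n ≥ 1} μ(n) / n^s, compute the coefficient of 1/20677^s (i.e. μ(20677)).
μ(20677) = -1

Factor n = 20677 = 23 · 29 · 31. μ(n) = 0 if any exponent ≥ 2 (not squarefree); otherwise μ(n) = (−1)^{ω(n)} where ω(n) is the number of distinct prime factors. Applying: μ(20677) = -1.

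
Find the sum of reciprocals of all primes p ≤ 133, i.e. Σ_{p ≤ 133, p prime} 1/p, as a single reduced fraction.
Σ 1/p = 980956909242278731029785409368357903506317057050081/525896479052627740771371797072411912900610967452630

π(133) = 32, so the primes ≤ 133 are [2, 3, 5, 7, 11, 13, 17, 19, 23, 29, 31, 37, 41, 43, 47, 53, 59, 61, 67, 71, 73, 79, 83, 89, 97, 101, 103, 107, 109, 113, 127, 131]. Summing 1/p over these primes: 980956909242278731029785409368357903506317057050081/525896479052627740771371797072411912900610967452630 ≈ 1.8653. Mertens estimate ln ln(133) + 0.2615 ≈ 1.8488.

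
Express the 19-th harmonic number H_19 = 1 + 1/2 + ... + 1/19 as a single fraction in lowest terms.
H_19 = 275295799/77597520

Direct summation: H_19 = 1 + 1/2 + ... + 1/19. The least common denominator is lcm(1, ..., 19) = 232792560; over this denominator the numerator is 232792560 + 116396280 + 77597520 + 58198140 + 46558512 + 38798760 + 33256080 + 29099070 + 25865840 + 23279256 + 21162960 + 19399380 + 17907120 + 16628040 + 15519504 + 14549535 + 13693680 + 12932920 + 12252240 = 825887397, so H_19 = 825887397/232792560; reducing by gcd(825887397, 232792560) = 3 gives 275295799/77597520 ≈ 3.54774. (The PNT-adjacent estimate ln(19) + γ ≈ 3.52165 matches within O(1/n).)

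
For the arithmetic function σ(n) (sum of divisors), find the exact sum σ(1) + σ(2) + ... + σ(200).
Σ_{n ≤ 200} σ(n) = 33044

Compute σ(n) for each 1 ≤ n ≤ 200: σ(1) = 1, σ(2) = 3, σ(3) = 4, σ(4) = 7, σ(5) = 6, σ(6) = 12, σ(7) = 8, σ(8) = 15, σ(9) = 13, σ(10) = 18, σ(11) = 12, σ(12) = 28, σ(13) = 14, σ(14) = 24, σ(15) = 24, σ(16) = 31, σ(17) = 18, σ(18) = 39, σ(19) = 20, σ(20) = 42, σ(21) = 32, σ(22) = 36, σ(23) = 24, σ(24) = 60, σ(25) = 31, σ(26) = 42, σ(27) = 40, σ(28) = 56, σ(29) = 30, σ(30) = 72, σ(31) = 32, σ(32) = 63, σ(33) = 48, σ(34) = 54, σ(35) = 48, σ(36) = 91, σ(37) = 38, σ(38) = 60, σ(39) = 56, σ(40) = 90, σ(41) = 42, σ(42) = 96, σ(43) = 44, σ(44) = 84, σ(45) = 78, σ(46) = 72, σ(47) = 48, σ(48) = 124, σ(49) = 57, σ(50) = 93, σ(51) = 72, σ(52) = 98, σ(53) = 54, σ(54) = 120, σ(55) = 72, σ(56) = 120, σ(57) = 80, σ(58) = 90, σ(59) = 60, σ(60) = 168, σ(61) = 62, σ(62) = 96, σ(63) = 104, σ(64) = 127, σ(65) = 84, σ(66) = 144, σ(67) = 68, σ(68) = 126, σ(69) = 96, σ(70) = 144, σ(71) = 72, σ(72) = 195, σ(73) = 74, σ(74) = 114, σ(75) = 124, σ(76) = 140, σ(77) = 96, σ(78) = 168, σ(79) = 80, σ(80) = 186, σ(81) = 121, σ(82) = 126, σ(83) = 84, σ(84) = 224, σ(85) = 108, σ(86) = 132, σ(87) = 120, σ(88) = 180, σ(89) = 90, σ(90) = 234, σ(91) = 112, σ(92) = 168, σ(93) = 128, σ(94) = 144, σ(95) = 120, σ(96) = 252, σ(97) = 98, σ(98) = 171, σ(99) = 156, σ(100) = 217, σ(101) = 102, σ(102) = 216, σ(103) = 104, σ(104) = 210, σ(105) = 192, σ(106) = 162, σ(107) = 108, σ(108) = 280, σ(109) = 110, σ(110) = 216, σ(111) = 152, σ(112) = 248, σ(113) = 114, σ(114) = 240, σ(115) = 144, σ(116) = 210, σ(117) = 182, σ(118) = 180, σ(119) = 144, σ(120) = 360, σ(121) = 133, σ(122) = 186, σ(123) = 168, σ(124) = 224, σ(125) = 156, σ(126) = 312, σ(127) = 128, σ(128) = 255, σ(129) = 176, σ(130) = 252, σ(131) = 132, σ(132) = 336, σ(133) = 160, σ(134) = 204, σ(135) = 240, σ(136) = 270, σ(137) = 138, σ(138) = 288, σ(139) = 140, σ(140) = 336, σ(141) = 192, σ(142) = 216, σ(143) = 168, σ(144) = 403, σ(145) = 180, σ(146) = 222, σ(147) = 228, σ(148) = 266, σ(149) = 150, σ(150) = 372, σ(151) = 152, σ(152) = 300, σ(153) = 234, σ(154) = 288, σ(155) = 192, σ(156) = 392, σ(157) = 158, σ(158) = 240, σ(159) = 216, σ(160) = 378, σ(161) = 192, σ(162) = 363, σ(163) = 164, σ(164) = 294, σ(165) = 288, σ(166) = 252, σ(167) = 168, σ(168) = 480, σ(169) = 183, σ(170) = 324, σ(171) = 260, σ(172) = 308, σ(173) = 174, σ(174) = 360, σ(175) = 248, σ(176) = 372, σ(177) = 240, σ(178) = 270, σ(179) = 180, σ(180) = 546, σ(181) = 182, σ(182) = 336, σ(183) = 248, σ(184) = 360, σ(185) = 228, σ(186) = 384, σ(187) = 216, σ(188) = 336, σ(189) = 320, σ(190) = 360, σ(191) = 192, σ(192) = 508, σ(193) = 194, σ(194) = 294, σ(195) = 336, σ(196) = 399, σ(197) = 198, σ(198) = 468, σ(199) = 200, σ(200) = 465. Summing all 200 values: 33044. (Average order: Σ_{n ≤ x} σ(n) ~ (π²/12) x². For x = 200, (π²/12)·200² ≈ 32898.68.)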